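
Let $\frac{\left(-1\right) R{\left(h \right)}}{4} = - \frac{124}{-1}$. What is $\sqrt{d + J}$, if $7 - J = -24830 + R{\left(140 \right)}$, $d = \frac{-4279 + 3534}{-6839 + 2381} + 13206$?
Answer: $\frac{\sqrt{765918312006}}{4458} \approx 196.31$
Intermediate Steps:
$R{\left(h \right)} = -496$ ($R{\left(h \right)} = - 4 \left(- \frac{124}{-1}\right) = - 4 \left(\left(-124\right) \left(-1\right)\right) = \left(-4\right) 124 = -496$)
$d = \frac{58873093}{4458}$ ($d = - \frac{745}{-4458} + 13206 = \left(-745\right) \left(- \frac{1}{4458}\right) + 13206 = \frac{745}{4458} + 13206 = \frac{58873093}{4458} \approx 13206.0$)
$J = 25333$ ($J = 7 - \left(-24830 - 496\right) = 7 - -25326 = 7 + 25326 = 25333$)
$\sqrt{d + J} = \sqrt{\frac{58873093}{4458} + 25333} = \sqrt{\frac{171807607}{4458}} = \frac{\sqrt{765918312006}}{4458}$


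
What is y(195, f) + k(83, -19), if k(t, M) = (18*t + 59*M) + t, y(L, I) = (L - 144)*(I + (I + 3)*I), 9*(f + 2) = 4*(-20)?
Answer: 115604/27 ≈ 4281.6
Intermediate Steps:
f = -98/9 (f = -2 + (4*(-20))/9 = -2 + (⅑)*(-80) = -2 - 80/9 = -98/9 ≈ -10.889)
y(L, I) = (-144 + L)*(I + I*(3 + I)) (y(L, I) = (-144 + L)*(I + (3 + I)*I) = (-144 + L)*(I + I*(3 + I)))
k(t, M) = 19*t + 59*M
y(195, f) + k(83, -19) = -98*(-576 - 144*(-98/9) + 4*195 - 98/9*195)/9 + (19*83 + 59*(-19)) = -98*(-576 + 1568 + 780 - 6370/3)/9 + (1577 - 1121) = -98/9*(-1054/3) + 456 = 103292/27 + 456 = 115604/27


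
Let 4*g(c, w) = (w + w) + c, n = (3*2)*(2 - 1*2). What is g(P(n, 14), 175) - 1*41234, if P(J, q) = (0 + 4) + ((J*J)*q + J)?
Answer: -82291/2 ≈ -41146.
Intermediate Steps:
n = 0 (n = 6*(2 - 2) = 6*0 = 0)
P(J, q) = 4 + J + q*J**2 (P(J, q) = 4 + (J**2*q + J) = 4 + (q*J**2 + J) = 4 + (J + q*J**2) = 4 + J + q*J**2)
g(c, w) = w/2 + c/4 (g(c, w) = ((w + w) + c)/4 = (2*w + c)/4 = (c + 2*w)/4 = w/2 + c/4)
g(P(n, 14), 175) - 1*41234 = ((1/2)*175 + (4 + 0 + 14*0**2)/4) - 1*41234 = (175/2 + (4 + 0 + 14*0)/4) - 41234 = (175/2 + (4 + 0 + 0)/4) - 41234 = (175/2 + (1/4)*4) - 41234 = (175/2 + 1) - 41234 = 177/2 - 41234 = -82291/2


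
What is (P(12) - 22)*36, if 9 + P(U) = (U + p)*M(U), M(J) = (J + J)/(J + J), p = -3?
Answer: -792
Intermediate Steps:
M(J) = 1 (M(J) = (2*J)/((2*J)) = (2*J)*(1/(2*J)) = 1)
P(U) = -12 + U (P(U) = -9 + (U - 3)*1 = -9 + (-3 + U)*1 = -9 + (-3 + U) = -12 + U)
(P(12) - 22)*36 = ((-12 + 12) - 22)*36 = (0 - 22)*36 = -22*36 = -792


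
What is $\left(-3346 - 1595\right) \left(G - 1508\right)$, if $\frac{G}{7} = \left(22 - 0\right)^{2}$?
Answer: $-9289080$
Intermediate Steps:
$G = 3388$ ($G = 7 \left(22 - 0\right)^{2} = 7 \left(22 + 0\right)^{2} = 7 \cdot 22^{2} = 7 \cdot 484 = 3388$)
$\left(-3346 - 1595\right) \left(G - 1508\right) = \left(-3346 - 1595\right) \left(3388 - 1508\right) = \left(-4941\right) 1880 = -9289080$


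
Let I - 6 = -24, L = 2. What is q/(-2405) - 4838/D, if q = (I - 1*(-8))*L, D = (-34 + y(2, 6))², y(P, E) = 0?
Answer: -1161227/278018 ≈ -4.1768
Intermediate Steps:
D = 1156 (D = (-34 + 0)² = (-34)² = 1156)
I = -18 (I = 6 - 24 = -18)
q = -20 (q = (-18 - 1*(-8))*2 = (-18 + 8)*2 = -10*2 = -20)
q/(-2405) - 4838/D = -20/(-2405) - 4838/1156 = -20*(-1/2405) - 4838*1/1156 = 4/481 - 2419/578 = -1161227/278018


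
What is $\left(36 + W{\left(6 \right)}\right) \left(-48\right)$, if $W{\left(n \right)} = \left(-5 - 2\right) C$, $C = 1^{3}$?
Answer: $-1392$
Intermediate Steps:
$C = 1$
$W{\left(n \right)} = -7$ ($W{\left(n \right)} = \left(-5 - 2\right) 1 = \left(-7\right) 1 = -7$)
$\left(36 + W{\left(6 \right)}\right) \left(-48\right) = \left(36 - 7\right) \left(-48\right) = 29 \left(-48\right) = -1392$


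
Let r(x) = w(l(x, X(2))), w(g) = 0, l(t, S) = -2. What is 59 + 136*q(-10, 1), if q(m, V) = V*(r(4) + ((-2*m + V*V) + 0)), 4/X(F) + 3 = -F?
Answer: 2915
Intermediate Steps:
X(F) = 4/(-3 - F)
r(x) = 0
q(m, V) = V*(V**2 - 2*m) (q(m, V) = V*(0 + ((-2*m + V*V) + 0)) = V*(0 + ((-2*m + V**2) + 0)) = V*(0 + ((V**2 - 2*m) + 0)) = V*(0 + (V**2 - 2*m)) = V*(V**2 - 2*m))
59 + 136*q(-10, 1) = 59 + 136*(1*(1**2 - 2*(-10))) = 59 + 136*(1*(1 + 20)) = 59 + 136*(1*21) = 59 + 136*21 = 59 + 2856 = 2915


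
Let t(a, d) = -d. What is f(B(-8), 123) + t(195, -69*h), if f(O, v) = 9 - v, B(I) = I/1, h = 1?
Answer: -45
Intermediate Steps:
B(I) = I (B(I) = I*1 = I)
f(B(-8), 123) + t(195, -69*h) = (9 - 1*123) - (-69) = (9 - 123) - 1*(-69) = -114 + 69 = -45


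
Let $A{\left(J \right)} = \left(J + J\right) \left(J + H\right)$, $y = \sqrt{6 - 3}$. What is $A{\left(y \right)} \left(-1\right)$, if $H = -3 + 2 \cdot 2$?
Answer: $-6 - 2 \sqrt{3} \approx -9.4641$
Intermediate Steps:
$y = \sqrt{3} \approx 1.732$
$H = 1$ ($H = -3 + 4 = 1$)
$A{\left(J \right)} = 2 J \left(1 + J\right)$ ($A{\left(J \right)} = \left(J + J\right) \left(J + 1\right) = 2 J \left(1 + J\right)$)
$A{\left(y \right)} \left(-1\right) = 2 \sqrt{3} \left(1 + \sqrt{3}\right) \left(-1\right) = - 2 \sqrt{3} \left(1 + \sqrt{3}\right)$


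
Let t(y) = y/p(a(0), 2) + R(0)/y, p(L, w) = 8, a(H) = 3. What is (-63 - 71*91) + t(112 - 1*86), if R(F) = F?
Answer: -26083/4 ≈ -6520.8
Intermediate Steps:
t(y) = y/8 (t(y) = y/8 + 0/y = y*(⅛) + 0 = y/8 + 0 = y/8)
(-63 - 71*91) + t(112 - 1*86) = (-63 - 71*91) + (112 - 1*86)/8 = (-63 - 6461) + (112 - 86)/8 = -6524 + (⅛)*26 = -6524 + 13/4 = -26083/4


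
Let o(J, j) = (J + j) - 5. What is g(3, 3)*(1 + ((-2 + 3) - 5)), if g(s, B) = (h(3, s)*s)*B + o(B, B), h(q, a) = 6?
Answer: -165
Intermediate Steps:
o(J, j) = -5 + J + j
g(s, B) = -5 + 2*B + 6*B*s (g(s, B) = (6*s)*B + (-5 + B + B) = 6*B*s + (-5 + 2*B) = -5 + 2*B + 6*B*s)
g(3, 3)*(1 + ((-2 + 3) - 5)) = (-5 + 2*3 + 6*3*3)*(1 + ((-2 + 3) - 5)) = (-5 + 6 + 54)*(1 + (1 - 5)) = 55*(1 - 4) = 55*(-3) = -165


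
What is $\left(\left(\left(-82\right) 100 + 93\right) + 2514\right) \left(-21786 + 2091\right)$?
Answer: $110154135$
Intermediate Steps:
$\left(\left(\left(-82\right) 100 + 93\right) + 2514\right) \left(-21786 + 2091\right) = \left(\left(-8200 + 93\right) + 2514\right) \left(-19695\right) = \left(-8107 + 2514\right) \left(-19695\right) = \left(-5593\right) \left(-19695\right) = 110154135$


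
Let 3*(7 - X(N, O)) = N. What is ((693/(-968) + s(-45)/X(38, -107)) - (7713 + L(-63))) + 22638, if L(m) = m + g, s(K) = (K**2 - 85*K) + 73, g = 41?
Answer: 20795969/1496 ≈ 13901.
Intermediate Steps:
s(K) = 73 + K**2 - 85*K
X(N, O) = 7 - N/3
L(m) = 41 + m (L(m) = m + 41 = 41 + m)
((693/(-968) + s(-45)/X(38, -107)) - (7713 + L(-63))) + 22638 = ((693/(-968) + (73 + (-45)**2 - 85*(-45))/(7 - 1/3*38)) - (7713 + (41 - 63))) + 22638 = ((693*(-1/968) + (73 + 2025 + 3825)/(7 - 38/3)) - (7713 - 22)) + 22638 = ((-63/88 + 5923/(-17/3)) - 1*7691) + 22638 = ((-63/88 + 5923*(-3/17)) - 7691) + 22638 = ((-63/88 - 17769/17) - 7691) + 22638 = (-1564743/1496 - 7691) + 22638 = -13070479/1496 + 22638 = 20795969/1496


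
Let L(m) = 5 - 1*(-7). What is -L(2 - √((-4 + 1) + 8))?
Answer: -12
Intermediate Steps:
L(m) = 12 (L(m) = 5 + 7 = 12)
-L(2 - √((-4 + 1) + 8)) = -1*12 = -12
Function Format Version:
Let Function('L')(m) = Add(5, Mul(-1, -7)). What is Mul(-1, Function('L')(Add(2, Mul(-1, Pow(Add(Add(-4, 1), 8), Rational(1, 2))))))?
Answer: -12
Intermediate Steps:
Function('L')(m) = 12 (Function('L')(m) = Add(5, 7) = 12)
Mul(-1, Function('L')(Add(2, Mul(-1, Pow(Add(Add(-4, 1), 8), Rational(1, 2)))))) = Mul(-1, 12) = -12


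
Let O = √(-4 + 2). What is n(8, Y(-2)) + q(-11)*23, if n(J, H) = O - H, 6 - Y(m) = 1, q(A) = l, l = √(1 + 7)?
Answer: -5 + √2*(46 + I) ≈ 60.054 + 1.4142*I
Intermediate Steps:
l = 2*√2 (l = √8 = 2*√2 ≈ 2.8284)
O = I*√2 (O = √(-2) = I*√2 ≈ 1.4142*I)
q(A) = 2*√2
Y(m) = 5 (Y(m) = 6 - 1*1 = 6 - 1 = 5)
n(J, H) = -H + I*√2 (n(J, H) = I*√2 - H = -H + I*√2)
n(8, Y(-2)) + q(-11)*23 = (-1*5 + I*√2) + (2*√2)*23 = (-5 + I*√2) + 46*√2 = -5 + 46*√2 + I*√2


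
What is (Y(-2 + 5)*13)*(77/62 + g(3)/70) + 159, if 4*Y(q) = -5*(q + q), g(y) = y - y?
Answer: 4701/124 ≈ 37.911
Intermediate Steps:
g(y) = 0
Y(q) = -5*q/2 (Y(q) = (-5*(q + q))/4 = (-10*q)/4 = -5*q/2)
(Y(-2 + 5)*13)*(77/62 + g(3)/70) + 159 = (-5*(-2 + 5)/2*13)*(77/62 + 0/70) + 159 = (-5/2*3*13)*(77*(1/62) + 0*(1/70)) + 159 = (-15/2*13)*(77/62 + 0) + 159 = -195/2*77/62 + 159 = -15015/124 + 159 = 4701/124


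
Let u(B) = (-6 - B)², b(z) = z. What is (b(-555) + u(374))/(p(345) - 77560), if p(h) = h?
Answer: -28769/15443 ≈ -1.8629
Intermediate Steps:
(b(-555) + u(374))/(p(345) - 77560) = (-555 + (6 + 374)²)/(345 - 77560) = (-555 + 380²)/(-77215) = (-555 + 144400)*(-1/77215) = 143845*(-1/77215) = -28769/15443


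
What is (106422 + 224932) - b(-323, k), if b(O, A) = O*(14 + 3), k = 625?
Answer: 336845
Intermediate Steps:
b(O, A) = 17*O (b(O, A) = O*17 = 17*O)
(106422 + 224932) - b(-323, k) = (106422 + 224932) - 17*(-323) = 331354 - 1*(-5491) = 331354 + 5491 = 336845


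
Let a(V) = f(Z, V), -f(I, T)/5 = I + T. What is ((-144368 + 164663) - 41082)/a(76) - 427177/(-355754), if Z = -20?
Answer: 536761997/7115080 ≈ 75.440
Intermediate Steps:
f(I, T) = -5*I - 5*T (f(I, T) = -5*(I + T) = -5*I - 5*T)
a(V) = 100 - 5*V (a(V) = -5*(-20) - 5*V = 100 - 5*V)
((-144368 + 164663) - 41082)/a(76) - 427177/(-355754) = ((-144368 + 164663) - 41082)/(100 - 5*76) - 427177/(-355754) = (20295 - 41082)/(100 - 380) - 427177*(-1/355754) = -20787/(-280) + 427177/355754 = -20787*(-1/280) + 427177/355754 = 20787/280 + 427177/355754 = 536761997/7115080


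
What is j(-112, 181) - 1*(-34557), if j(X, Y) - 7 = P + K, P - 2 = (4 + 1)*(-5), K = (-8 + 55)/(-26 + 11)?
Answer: 518068/15 ≈ 34538.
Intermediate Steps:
K = -47/15 (K = 47/(-15) = 47*(-1/15) = -47/15 ≈ -3.1333)
P = -23 (P = 2 + (4 + 1)*(-5) = 2 + 5*(-5) = 2 - 25 = -23)
j(X, Y) = -287/15 (j(X, Y) = 7 + (-23 - 47/15) = 7 - 392/15 = -287/15)
j(-112, 181) - 1*(-34557) = -287/15 - 1*(-34557) = -287/15 + 34557 = 518068/15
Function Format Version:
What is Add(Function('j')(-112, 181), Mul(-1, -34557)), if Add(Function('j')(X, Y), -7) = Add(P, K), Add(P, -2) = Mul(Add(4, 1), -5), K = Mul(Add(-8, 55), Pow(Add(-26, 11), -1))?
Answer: Rational(518068, 15) ≈ 34538.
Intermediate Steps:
K = Rational(-47, 15) (K = Mul(47, Pow(-15, -1)) = Mul(47, Rational(-1, 15)) = Rational(-47, 15) ≈ -3.1333)
P = -23 (P = Add(2, Mul(Add(4, 1), -5)) = Add(2, Mul(5, -5)) = Add(2, -25) = -23)
Function('j')(X, Y) = Rational(-287, 15) (Function('j')(X, Y) = Add(7, Add(-23, Rational(-47, 15))) = Add(7, Rational(-392, 15)) = Rational(-287, 15))
Add(Function('j')(-112, 181), Mul(-1, -34557)) = Add(Rational(-287, 15), Mul(-1, -34557)) = Add(Rational(-287, 15), 34557) = Rational(518068, 15)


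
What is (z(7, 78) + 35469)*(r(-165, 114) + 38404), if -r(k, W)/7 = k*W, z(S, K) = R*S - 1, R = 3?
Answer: 6035756186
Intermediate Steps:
z(S, K) = -1 + 3*S (z(S, K) = 3*S - 1 = -1 + 3*S)
r(k, W) = -7*W*k (r(k, W) = -7*k*W = -7*W*k)
(z(7, 78) + 35469)*(r(-165, 114) + 38404) = ((-1 + 3*7) + 35469)*(-7*114*(-165) + 38404) = ((-1 + 21) + 35469)*(131670 + 38404) = (20 + 35469)*170074 = 35489*170074 = 6035756186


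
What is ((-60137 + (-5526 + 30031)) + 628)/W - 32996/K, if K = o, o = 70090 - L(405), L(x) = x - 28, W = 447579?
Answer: -5736183512/10400691609 ≈ -0.55152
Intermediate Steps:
L(x) = -28 + x
o = 69713 (o = 70090 - (-28 + 405) = 70090 - 1*377 = 70090 - 377 = 69713)
K = 69713
((-60137 + (-5526 + 30031)) + 628)/W - 32996/K = ((-60137 + (-5526 + 30031)) + 628)/447579 - 32996/69713 = ((-60137 + 24505) + 628)*(1/447579) - 32996*1/69713 = (-35632 + 628)*(1/447579) - 32996/69713 = -35004*1/447579 - 32996/69713 = -11668/149193 - 32996/69713 = -5736183512/10400691609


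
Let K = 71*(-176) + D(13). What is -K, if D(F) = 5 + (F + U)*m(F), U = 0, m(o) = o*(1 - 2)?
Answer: 12660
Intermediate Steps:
m(o) = -o (m(o) = o*(-1) = -o)
D(F) = 5 - F² (D(F) = 5 + (F + 0)*(-F) = 5 + F*(-F) = 5 - F²)
K = -12660 (K = 71*(-176) + (5 - 1*13²) = -12496 + (5 - 1*169) = -12496 + (5 - 169) = -12496 - 164 = -12660)
-K = -1*(-12660) = 12660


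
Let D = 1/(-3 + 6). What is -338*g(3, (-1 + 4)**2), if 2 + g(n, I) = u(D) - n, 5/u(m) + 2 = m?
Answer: 2704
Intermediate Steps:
D = 1/3 ≈ 0.33333
u(m) = 5/(-2 + m)
g(n, I) = -5 - n (g(n, I) = -2 + (5/(-2 + 1/3) - n) = -2 + (5/(-5/3) - n) = -2 + (5*(-3/5) - n) = -2 + (-3 - n) = -5 - n)
-338*g(3, (-1 + 4)**2) = -338*(-5 - 1*3) = -338*(-5 - 3) = -338*(-8) = 2704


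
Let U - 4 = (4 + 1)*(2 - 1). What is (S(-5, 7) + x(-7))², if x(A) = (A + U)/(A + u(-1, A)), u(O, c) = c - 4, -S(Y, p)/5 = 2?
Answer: 8281/81 ≈ 102.23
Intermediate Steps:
S(Y, p) = -10 (S(Y, p) = -5*2 = -10)
u(O, c) = -4 + c
U = 9 (U = 4 + (4 + 1)*(2 - 1) = 4 + 5*1 = 4 + 5 = 9)
x(A) = (9 + A)/(-4 + 2*A) (x(A) = (A + 9)/(A + (-4 + A)) = (9 + A)/(-4 + 2*A))
(S(-5, 7) + x(-7))² = (-10 + (9 - 7)/(2*(-2 - 7)))² = (-10 + (½)*2/(-9))² = (-10 + (½)*(-⅑)*2)² = (-10 - ⅑)² = (-91/9)² = 8281/81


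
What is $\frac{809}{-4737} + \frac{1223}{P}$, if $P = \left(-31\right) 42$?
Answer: $- \frac{760741}{685286} \approx -1.1101$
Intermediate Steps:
$P = -1302$
$\frac{809}{-4737} + \frac{1223}{P} = \frac{809}{-4737} + \frac{1223}{-1302} = 809 \left(- \frac{1}{4737}\right) + 1223 \left(- \frac{1}{1302}\right) = - \frac{809}{4737} - \frac{1223}{1302} = - \frac{760741}{685286}$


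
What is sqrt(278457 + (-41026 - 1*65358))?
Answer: sqrt(172073) ≈ 414.82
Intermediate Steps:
sqrt(278457 + (-41026 - 1*65358)) = sqrt(278457 + (-41026 - 65358)) = sqrt(278457 - 106384) = sqrt(172073)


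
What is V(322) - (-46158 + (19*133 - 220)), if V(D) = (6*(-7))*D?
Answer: 30327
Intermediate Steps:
V(D) = -42*D
V(322) - (-46158 + (19*133 - 220)) = -42*322 - (-46158 + (19*133 - 220)) = -13524 - (-46158 + (2527 - 220)) = -13524 - (-46158 + 2307) = -13524 - 1*(-43851) = -13524 + 43851 = 30327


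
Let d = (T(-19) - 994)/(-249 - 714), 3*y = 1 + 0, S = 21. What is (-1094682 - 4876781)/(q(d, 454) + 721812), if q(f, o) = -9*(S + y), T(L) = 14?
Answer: -5971463/721620 ≈ -8.2751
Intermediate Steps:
y = 1/3 (y = (1 + 0)/3 = (1/3)*1 = 1/3 ≈ 0.33333)
d = 980/963 (d = (14 - 994)/(-249 - 714) = -980/(-963) = -980*(-1/963) = 980/963 ≈ 1.0177)
q(f, o) = -192 (q(f, o) = -9*(21 + 1/3) = -9*64/3 = -192)
(-1094682 - 4876781)/(q(d, 454) + 721812) = (-1094682 - 4876781)/(-192 + 721812) = -5971463/721620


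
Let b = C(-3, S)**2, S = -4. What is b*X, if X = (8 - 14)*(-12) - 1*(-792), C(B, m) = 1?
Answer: 864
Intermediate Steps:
X = 864 (X = -6*(-12) + 792 = 72 + 792 = 864)
b = 1 (b = 1**2 = 1)
b*X = 1*864 = 864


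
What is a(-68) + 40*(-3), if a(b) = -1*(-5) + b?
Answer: -183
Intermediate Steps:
a(b) = 5 + b
a(-68) + 40*(-3) = (5 - 68) + 40*(-3) = -63 - 120 = -183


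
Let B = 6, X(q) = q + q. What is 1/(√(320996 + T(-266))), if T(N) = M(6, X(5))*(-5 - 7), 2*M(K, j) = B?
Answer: √5015/40120 ≈ 0.0017651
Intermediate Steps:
X(q) = 2*q
M(K, j) = 3 (M(K, j) = (½)*6 = 3)
T(N) = -36 (T(N) = 3*(-5 - 7) = 3*(-12) = -36)
1/(√(320996 + T(-266))) = 1/(√(320996 - 36)) = 1/(√320960) = 1/(8*√5015) = √5015/40120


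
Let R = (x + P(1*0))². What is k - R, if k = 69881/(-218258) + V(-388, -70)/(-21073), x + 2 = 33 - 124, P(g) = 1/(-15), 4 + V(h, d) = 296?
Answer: -8963634169983569/1034853937650 ≈ -8661.7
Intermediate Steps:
V(h, d) = 292 (V(h, d) = -4 + 296 = 292)
P(g) = -1/15
x = -93 (x = -2 + (33 - 124) = -2 - 91 = -93)
k = -1536333649/4599350834 (k = 69881/(-218258) + 292/(-21073) = 69881*(-1/218258) + 292*(-1/21073) = -69881/218258 - 292/21073 = -1536333649/4599350834 ≈ -0.33403)
R = 1948816/225 (R = (-93 - 1/15)² = (-1396/15)² = 1948816/225 ≈ 8661.4)
k - R = -1536333649/4599350834 - 1*1948816/225 = -1536333649/4599350834 - 1948816/225 = -8963634169983569/1034853937650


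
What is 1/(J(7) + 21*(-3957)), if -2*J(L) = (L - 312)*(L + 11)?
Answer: -1/80352 ≈ -1.2445e-5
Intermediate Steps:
J(L) = -(-312 + L)*(11 + L)/2 (J(L) = -(L - 312)*(L + 11)/2 = -(-312 + L)*(11 + L)/2)
1/(J(7) + 21*(-3957)) = 1/((1716 - ½*7² + (301/2)*7) + 21*(-3957)) = 1/((1716 - ½*49 + 2107/2) - 83097) = 1/((1716 - 49/2 + 2107/2) - 83097) = 1/(2745 - 83097) = 1/(-80352) = -1/80352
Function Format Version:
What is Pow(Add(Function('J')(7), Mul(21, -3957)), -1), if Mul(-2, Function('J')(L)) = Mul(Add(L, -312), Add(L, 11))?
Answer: Rational(-1, 80352) ≈ -1.2445e-5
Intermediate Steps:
Function('J')(L) = Mul(Rational(-1, 2), Add(-312, L), Add(11, L)) (Function('J')(L) = Mul(Rational(-1, 2), Mul(Add(L, -312), Add(L, 11))) = Mul(Rational(-1, 2), Mul(Add(-312, L), Add(11, L))) = Mul(Rational(-1, 2), Add(-312, L), Add(11, L)))
Pow(Add(Function('J')(7), Mul(21, -3957)), -1) = Pow(Add(Add(1716, Mul(Rational(-1, 2), Pow(7, 2)), Mul(Rational(301, 2), 7)), Mul(21, -3957)), -1) = Pow(Add(Add(1716, Mul(Rational(-1, 2), 49), Rational(2107, 2)), -83097), -1) = Pow(Add(Add(1716, Rational(-49, 2), Rational(2107, 2)), -83097), -1) = Pow(Add(2745, -83097), -1) = Pow(-80352, -1) = Rational(-1, 80352)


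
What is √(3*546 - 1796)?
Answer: I*√158 ≈ 12.57*I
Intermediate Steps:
√(3*546 - 1796) = √(1638 - 1796) = √(-158) = I*√158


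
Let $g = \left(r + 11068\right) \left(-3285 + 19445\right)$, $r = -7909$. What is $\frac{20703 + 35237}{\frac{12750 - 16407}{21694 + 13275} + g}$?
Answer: $\frac{1956165860}{1785147863703} \approx 0.0010958$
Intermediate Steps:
$g = 51049440$ ($g = \left(-7909 + 11068\right) \left(-3285 + 19445\right) = 3159 \cdot 16160 = 51049440$)
$\frac{20703 + 35237}{\frac{12750 - 16407}{21694 + 13275} + g} = \frac{20703 + 35237}{\frac{12750 - 16407}{21694 + 13275} + 51049440} = \frac{55940}{- \frac{3657}{34969} + 51049440} = \frac{55940}{\frac{1785147863703}{34969}} = 55940 \cdot \frac{34969}{1785147863703} = \frac{1956165860}{1785147863703}$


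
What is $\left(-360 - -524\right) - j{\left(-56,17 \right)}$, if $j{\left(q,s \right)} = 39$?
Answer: $125$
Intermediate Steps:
$\left(-360 - -524\right) - j{\left(-56,17 \right)} = \left(-360 - -524\right) - 39 = \left(-360 + 524\right) - 39 = 164 - 39 = 125$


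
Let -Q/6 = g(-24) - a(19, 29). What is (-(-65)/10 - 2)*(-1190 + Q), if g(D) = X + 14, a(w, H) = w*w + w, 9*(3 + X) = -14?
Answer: 4650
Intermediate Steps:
X = -41/9 (X = -3 + (⅑)*(-14) = -3 - 14/9 = -41/9 ≈ -4.5556)
a(w, H) = w + w² (a(w, H) = w² + w = w + w²)
g(D) = 85/9 (g(D) = -41/9 + 14 = 85/9)
Q = 6670/3 (Q = -6*(85/9 - 19*(1 + 19)) = -6*(85/9 - 19*20) = -6*(85/9 - 1*380) = -6*(85/9 - 380) = -6*(-3335/9) = 6670/3 ≈ 2223.3)
(-(-65)/10 - 2)*(-1190 + Q) = (-(-65)/10 - 2)*(-1190 + 6670/3) = (-(-65)/10 - 2)*(3100/3) = (-13*(-½) - 2)*(3100/3) = (13/2 - 2)*(3100/3) = (9/2)*(3100/3) = 4650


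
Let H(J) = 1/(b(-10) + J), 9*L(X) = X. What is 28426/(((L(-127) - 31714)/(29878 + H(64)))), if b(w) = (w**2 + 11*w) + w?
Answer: -168163909461/6282166 ≈ -26768.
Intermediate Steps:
b(w) = w**2 + 12*w
L(X) = X/9
H(J) = 1/(-20 + J) (H(J) = 1/(-10*(12 - 10) + J) = 1/(-10*2 + J) = 1/(-20 + J))
28426/(((L(-127) - 31714)/(29878 + H(64)))) = 28426/((((1/9)*(-127) - 31714)/(29878 + 1/(-20 + 64)))) = 28426/(((-127/9 - 31714)/(29878 + 1/44))) = 28426/((-285553/(9*(29878 + 1/44)))) = 28426/((-285553/(9*1314633/44))) = 28426/((-285553/9*44/1314633)) = 28426/(-12564332/11831697) = 28426*(-11831697/12564332) = -168163909461/6282166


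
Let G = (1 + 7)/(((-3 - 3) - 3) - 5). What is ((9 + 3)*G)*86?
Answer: -4128/7 ≈ -589.71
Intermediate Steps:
G = -4/7 (G = 8/((-6 - 3) - 5) = 8/(-9 - 5) = 8/(-14) = 8*(-1/14) = -4/7 ≈ -0.57143)
((9 + 3)*G)*86 = ((9 + 3)*(-4/7))*86 = (12*(-4/7))*86 = -48/7*86 = -4128/7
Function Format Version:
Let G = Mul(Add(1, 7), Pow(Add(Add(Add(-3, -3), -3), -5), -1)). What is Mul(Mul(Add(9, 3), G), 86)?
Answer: Rational(-4128, 7) ≈ -589.71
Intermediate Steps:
G = Rational(-4, 7) (G = Mul(8, Pow(Add(Add(-6, -3), -5), -1)) = Mul(8, Pow(Add(-9, -5), -1)) = Mul(8, Pow(-14, -1)) = Mul(8, Rational(-1, 14)) = Rational(-4, 7) ≈ -0.57143)
Mul(Mul(Add(9, 3), G), 86) = Mul(Mul(Add(9, 3), Rational(-4, 7)), 86) = Mul(Mul(12, Rational(-4, 7)), 86) = Mul(Rational(-48, 7), 86) = Rational(-4128, 7)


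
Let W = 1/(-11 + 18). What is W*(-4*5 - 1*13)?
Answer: -33/7 ≈ -4.7143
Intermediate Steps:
W = ⅐ (W = 1/7 = ⅐ ≈ 0.14286)
W*(-4*5 - 1*13) = (-4*5 - 1*13)/7 = (-20 - 13)/7 = (⅐)*(-33) = -33/7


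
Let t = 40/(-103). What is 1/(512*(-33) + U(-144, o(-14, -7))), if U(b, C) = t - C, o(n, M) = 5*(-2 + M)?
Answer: -103/1735693 ≈ -5.9342e-5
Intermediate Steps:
o(n, M) = -10 + 5*M
t = -40/103 (t = 40*(-1/103) = -40/103 ≈ -0.38835)
U(b, C) = -40/103 - C
1/(512*(-33) + U(-144, o(-14, -7))) = 1/(512*(-33) + (-40/103 - (-10 + 5*(-7)))) = 1/(-16896 + (-40/103 - (-10 - 35))) = 1/(-16896 + (-40/103 - 1*(-45))) = 1/(-16896 + (-40/103 + 45)) = 1/(-16896 + 4595/103) = 1/(-1735693/103) = -103/1735693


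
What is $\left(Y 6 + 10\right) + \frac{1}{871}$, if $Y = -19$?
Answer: $- \frac{90583}{871} \approx -104.0$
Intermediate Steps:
$\left(Y 6 + 10\right) + \frac{1}{871} = \left(\left(-19\right) 6 + 10\right) + \frac{1}{871} = \left(-114 + 10\right) + \frac{1}{871} = -104 + \frac{1}{871} = - \frac{90583}{871}$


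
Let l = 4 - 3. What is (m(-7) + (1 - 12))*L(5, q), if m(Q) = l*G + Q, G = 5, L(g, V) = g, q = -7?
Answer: -65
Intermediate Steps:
l = 1
m(Q) = 5 + Q (m(Q) = 1*5 + Q = 5 + Q)
(m(-7) + (1 - 12))*L(5, q) = ((5 - 7) + (1 - 12))*5 = (-2 - 11)*5 = -13*5 = -65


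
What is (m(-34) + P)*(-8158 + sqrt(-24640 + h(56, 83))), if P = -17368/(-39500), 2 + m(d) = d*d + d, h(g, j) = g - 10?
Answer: -90262902036/9875 + 11064342*I*sqrt(24594)/9875 ≈ -9.1405e+6 + 1.7571e+5*I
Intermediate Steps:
h(g, j) = -10 + g
m(d) = -2 + d + d**2 (m(d) = -2 + (d*d + d) = -2 + (d**2 + d) = -2 + (d + d**2) = -2 + d + d**2)
P = 4342/9875 (P = -17368*(-1/39500) = 4342/9875 ≈ 0.43970)
(m(-34) + P)*(-8158 + sqrt(-24640 + h(56, 83))) = ((-2 - 34 + (-34)**2) + 4342/9875)*(-8158 + sqrt(-24640 + (-10 + 56))) = ((-2 - 34 + 1156) + 4342/9875)*(-8158 + sqrt(-24640 + 46)) = (1120 + 4342/9875)*(-8158 + sqrt(-24594)) = 11064342*(-8158 + I*sqrt(24594))/9875 = -90262902036/9875 + 11064342*I*sqrt(24594)/9875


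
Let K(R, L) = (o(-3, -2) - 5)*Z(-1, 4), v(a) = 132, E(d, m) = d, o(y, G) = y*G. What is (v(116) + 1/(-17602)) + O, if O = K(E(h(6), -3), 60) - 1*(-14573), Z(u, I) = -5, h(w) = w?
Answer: 258749399/17602 ≈ 14700.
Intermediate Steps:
o(y, G) = G*y
K(R, L) = -5 (K(R, L) = (-2*(-3) - 5)*(-5) = (6 - 5)*(-5) = 1*(-5) = -5)
O = 14568 (O = -5 - 1*(-14573) = -5 + 14573 = 14568)
(v(116) + 1/(-17602)) + O = (132 + 1/(-17602)) + 14568 = (132 - 1/17602) + 14568 = 2323463/17602 + 14568 = 258749399/17602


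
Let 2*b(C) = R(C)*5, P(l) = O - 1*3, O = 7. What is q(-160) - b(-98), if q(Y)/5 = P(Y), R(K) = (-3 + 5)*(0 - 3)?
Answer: 35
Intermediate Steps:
P(l) = 4 (P(l) = 7 - 1*3 = 7 - 3 = 4)
R(K) = -6 (R(K) = 2*(-3) = -6)
b(C) = -15 (b(C) = (-6*5)/2 = (½)*(-30) = -15)
q(Y) = 20 (q(Y) = 5*4 = 20)
q(-160) - b(-98) = 20 - 1*(-15) = 20 + 15 = 35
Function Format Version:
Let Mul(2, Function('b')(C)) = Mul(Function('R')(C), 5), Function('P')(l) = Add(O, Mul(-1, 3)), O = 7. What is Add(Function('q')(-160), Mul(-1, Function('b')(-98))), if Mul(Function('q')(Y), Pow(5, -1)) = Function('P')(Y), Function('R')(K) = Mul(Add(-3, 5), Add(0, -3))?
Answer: 35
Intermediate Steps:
Function('P')(l) = 4 (Function('P')(l) = Add(7, Mul(-1, 3)) = Add(7, -3) = 4)
Function('R')(K) = -6 (Function('R')(K) = Mul(2, -3) = -6)
Function('b')(C) = -15 (Function('b')(C) = Mul(Rational(1, 2), Mul(-6, 5)) = Mul(Rational(1, 2), -30) = -15)
Function('q')(Y) = 20 (Function('q')(Y) = Mul(5, 4) = 20)
Add(Function('q')(-160), Mul(-1, Function('b')(-98))) = Add(20, Mul(-1, -15)) = Add(20, 15) = 35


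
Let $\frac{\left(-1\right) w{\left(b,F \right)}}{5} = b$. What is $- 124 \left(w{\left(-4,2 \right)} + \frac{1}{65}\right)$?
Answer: $- \frac{161324}{65} \approx -2481.9$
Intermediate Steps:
$w{\left(b,F \right)} = - 5 b$
$- 124 \left(w{\left(-4,2 \right)} + \frac{1}{65}\right) = - 124 \left(\left(-5\right) \left(-4\right) + \frac{1}{65}\right) = - 124 \left(20 + \frac{1}{65}\right) = \left(-124\right) \frac{1301}{65} = - \frac{161324}{65}$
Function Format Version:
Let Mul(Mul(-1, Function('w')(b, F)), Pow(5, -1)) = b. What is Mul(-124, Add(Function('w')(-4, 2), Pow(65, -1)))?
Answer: Rational(-161324, 65) ≈ -2481.9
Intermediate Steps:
Function('w')(b, F) = Mul(-5, b)
Mul(-124, Add(Function('w')(-4, 2), Pow(65, -1))) = Mul(-124, Add(Mul(-5, -4), Pow(65, -1))) = Mul(-124, Add(20, Rational(1, 65))) = Mul(-124, Rational(1301, 65)) = Rational(-161324, 65)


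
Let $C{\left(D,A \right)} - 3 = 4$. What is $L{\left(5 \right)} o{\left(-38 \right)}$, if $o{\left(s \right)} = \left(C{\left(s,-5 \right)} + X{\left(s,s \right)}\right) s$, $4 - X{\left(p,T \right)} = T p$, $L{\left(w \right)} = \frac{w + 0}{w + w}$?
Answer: $27227$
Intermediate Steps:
$L{\left(w \right)} = \frac{1}{2}$ ($L{\left(w \right)} = \frac{w}{2 w} = w \frac{1}{2 w} = \frac{1}{2}$)
$C{\left(D,A \right)} = 7$ ($C{\left(D,A \right)} = 3 + 4 = 7$)
$X{\left(p,T \right)} = 4 - T p$
$o{\left(s \right)} = s \left(11 - s^{2}\right)$ ($o{\left(s \right)} = \left(7 - \left(-4 + s s\right)\right) s = \left(7 - \left(-4 + s^{2}\right)\right) s = \left(11 - s^{2}\right) s = s \left(11 - s^{2}\right)$)
$L{\left(5 \right)} o{\left(-38 \right)} = \frac{\left(-38\right) \left(11 - \left(-38\right)^{2}\right)}{2} = \frac{\left(-38\right) \left(11 - 1444\right)}{2} = \frac{\left(-38\right) \left(-1433\right)}{2} = \frac{1}{2} \cdot 54454 = 27227$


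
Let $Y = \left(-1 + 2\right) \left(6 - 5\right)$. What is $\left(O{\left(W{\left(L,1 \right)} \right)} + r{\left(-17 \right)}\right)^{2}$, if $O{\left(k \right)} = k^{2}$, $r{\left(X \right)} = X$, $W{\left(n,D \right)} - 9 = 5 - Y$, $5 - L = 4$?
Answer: $23104$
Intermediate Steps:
$L = 1$ ($L = 5 - 4 = 1$)
$Y = 1$ ($Y = 1 \cdot 1 = 1$)
$W{\left(n,D \right)} = 13$ ($W{\left(n,D \right)} = 9 + \left(5 - 1\right) = 9 + 4 = 13$)
$\left(O{\left(W{\left(L,1 \right)} \right)} + r{\left(-17 \right)}\right)^{2} = \left(13^{2} - 17\right)^{2} = \left(169 - 17\right)^{2} = 152^{2} = 23104$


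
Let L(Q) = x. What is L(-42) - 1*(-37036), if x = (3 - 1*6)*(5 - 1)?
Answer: 37024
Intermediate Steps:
x = -12 (x = (3 - 6)*4 = -3*4 = -12)
L(Q) = -12
L(-42) - 1*(-37036) = -12 - 1*(-37036) = -12 + 37036 = 37024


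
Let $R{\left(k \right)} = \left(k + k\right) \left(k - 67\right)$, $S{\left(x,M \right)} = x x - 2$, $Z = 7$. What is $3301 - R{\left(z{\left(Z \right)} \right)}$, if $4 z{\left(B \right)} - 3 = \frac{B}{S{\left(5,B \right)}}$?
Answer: $\frac{1804065}{529} \approx 3410.3$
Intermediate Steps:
$S{\left(x,M \right)} = -2 + x^{2}$ ($S{\left(x,M \right)} = x^{2} - 2 = -2 + x^{2}$)
$z{\left(B \right)} = \frac{3}{4} + \frac{B}{92}$ ($z{\left(B \right)} = \frac{3}{4} + \frac{B \frac{1}{-2 + 5^{2}}}{4} = \frac{3}{4} + \frac{B \frac{1}{-2 + 25}}{4} = \frac{3}{4} + \frac{B \frac{1}{23}}{4} = \frac{3}{4} + \frac{\frac{1}{23} B}{4} = \frac{3}{4} + \frac{B}{92}$)
$R{\left(k \right)} = 2 k \left(-67 + k\right)$
$3301 - R{\left(z{\left(Z \right)} \right)} = 3301 - 2 \left(\frac{3}{4} + \frac{1}{92} \cdot 7\right) \left(-67 + \left(\frac{3}{4} + \frac{1}{92} \cdot 7\right)\right) = 3301 - 2 \left(\frac{3}{4} + \frac{7}{92}\right) \left(-67 + \left(\frac{3}{4} + \frac{7}{92}\right)\right) = 3301 - 2 \cdot \frac{19}{23} \left(-67 + \frac{19}{23}\right) = 3301 - 2 \cdot \frac{19}{23} \left(- \frac{1522}{23}\right) = 3301 - - \frac{57836}{529} = 3301 + \frac{57836}{529} = \frac{1804065}{529}$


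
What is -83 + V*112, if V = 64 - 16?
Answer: 5293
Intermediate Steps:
V = 48
-83 + V*112 = -83 + 48*112 = -83 + 5376 = 5293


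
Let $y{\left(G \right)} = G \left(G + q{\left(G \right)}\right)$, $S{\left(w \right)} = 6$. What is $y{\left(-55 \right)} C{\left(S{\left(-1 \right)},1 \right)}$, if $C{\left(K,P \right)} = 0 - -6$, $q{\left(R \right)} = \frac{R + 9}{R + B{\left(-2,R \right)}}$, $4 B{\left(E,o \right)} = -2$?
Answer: $\frac{661430}{37} \approx 17877.0$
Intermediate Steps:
$B{\left(E,o \right)} = - \frac{1}{2}$ ($B{\left(E,o \right)} = \frac{1}{4} \left(-2\right) = - \frac{1}{2}$)
$q{\left(R \right)} = \frac{9 + R}{- \frac{1}{2} + R}$ ($q{\left(R \right)} = \frac{R + 9}{R - \frac{1}{2}} = \frac{9 + R}{- \frac{1}{2} + R}$)
$C{\left(K,P \right)} = 6$ ($C{\left(K,P \right)} = 0 + 6 = 6$)
$y{\left(G \right)} = G \left(G + \frac{2 \left(9 + G\right)}{-1 + 2 G}\right)$
$y{\left(-55 \right)} C{\left(S{\left(-1 \right)},1 \right)} = - \frac{55 \left(18 - 55 + 2 \left(-55\right)^{2}\right)}{-1 + 2 \left(-55\right)} 6 = - \frac{55 \left(18 - 55 + 2 \cdot 3025\right)}{-1 - 110} \cdot 6 = - \frac{55 \left(18 - 55 + 6050\right)}{-111} \cdot 6 = \left(-55\right) \left(- \frac{1}{111}\right) 6013 \cdot 6 = \frac{330715}{111} \cdot 6 = \frac{661430}{37}$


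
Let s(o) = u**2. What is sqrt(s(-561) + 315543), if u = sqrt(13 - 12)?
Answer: 2*sqrt(78886) ≈ 561.73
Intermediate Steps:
u = 1 (u = sqrt(1) = 1)
s(o) = 1 (s(o) = 1**2 = 1)
sqrt(s(-561) + 315543) = sqrt(1 + 315543) = sqrt(315544) = 2*sqrt(78886)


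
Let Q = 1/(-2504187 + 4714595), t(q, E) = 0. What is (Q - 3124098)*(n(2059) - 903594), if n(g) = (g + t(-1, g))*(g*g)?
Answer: -60272773173366266227655/2210408 ≈ -2.7268e+16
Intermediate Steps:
n(g) = g³ (n(g) = (g + 0)*(g*g) = g*g² = g³)
Q = 1/2210408 ≈ 4.5240e-7
(Q - 3124098)*(n(2059) - 903594) = (1/2210408 - 3124098)*(2059³ - 903594) = -6905531211983*(8729091379 - 903594)/2210408 = -6905531211983/2210408*8728187785 = -60272773173366266227655/2210408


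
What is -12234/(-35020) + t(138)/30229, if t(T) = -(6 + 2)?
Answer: 184770713/529309790 ≈ 0.34908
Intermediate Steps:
t(T) = -8 (t(T) = -1*8 = -8)
-12234/(-35020) + t(138)/30229 = -12234/(-35020) - 8/30229 = -12234*(-1/35020) - 8*1/30229 = 6117/17510 - 8/30229 = 184770713/529309790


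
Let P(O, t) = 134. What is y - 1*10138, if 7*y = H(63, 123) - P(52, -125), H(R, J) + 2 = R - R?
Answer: -71102/7 ≈ -10157.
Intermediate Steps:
H(R, J) = -2 (H(R, J) = -2 + (R - R) = -2 + 0 = -2)
y = -136/7 (y = (-2 - 1*134)/7 = (-2 - 134)/7 = (⅐)*(-136) = -136/7 ≈ -19.429)
y - 1*10138 = -136/7 - 1*10138 = -136/7 - 10138 = -71102/7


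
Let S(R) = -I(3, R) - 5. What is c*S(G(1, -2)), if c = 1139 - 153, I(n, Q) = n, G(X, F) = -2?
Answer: -7888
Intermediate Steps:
c = 986
S(R) = -8 (S(R) = -1*3 - 5 = -3 - 5 = -8)
c*S(G(1, -2)) = 986*(-8) = -7888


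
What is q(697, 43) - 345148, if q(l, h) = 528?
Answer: -344620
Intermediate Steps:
q(697, 43) - 345148 = 528 - 345148 = -344620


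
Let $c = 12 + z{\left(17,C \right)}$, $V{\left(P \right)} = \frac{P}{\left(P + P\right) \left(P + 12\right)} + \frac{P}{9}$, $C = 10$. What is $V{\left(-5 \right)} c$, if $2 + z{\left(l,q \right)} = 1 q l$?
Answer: $- \frac{610}{7} \approx -87.143$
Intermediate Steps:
$z{\left(l,q \right)} = -2 + l q$ ($z{\left(l,q \right)} = -2 + 1 q l = -2 + q l = -2 + l q$)
$V{\left(P \right)} = \frac{1}{2 \left(12 + P\right)} + \frac{P}{9}$ ($V{\left(P \right)} = \frac{P}{2 P \left(12 + P\right)} + P \frac{1}{9} = \frac{P}{2 P \left(12 + P\right)} + \frac{P}{9} = P \frac{1}{2 P \left(12 + P\right)} + \frac{P}{9} = \frac{1}{2 \left(12 + P\right)} + \frac{P}{9}$)
$c = 180$ ($c = 12 + \left(-2 + 17 \cdot 10\right) = 12 + \left(-2 + 170\right) = 12 + 168 = 180$)
$V{\left(-5 \right)} c = \frac{9 + 2 \left(-5\right)^{2} + 24 \left(-5\right)}{18 \left(12 - 5\right)} 180 = \frac{9 + 2 \cdot 25 - 120}{18 \cdot 7} \cdot 180 = \frac{1}{18} \cdot \frac{1}{7} \left(9 + 50 - 120\right) 180 = \frac{1}{18} \cdot \frac{1}{7} \left(-61\right) 180 = \left(- \frac{61}{126}\right) 180 = - \frac{610}{7}$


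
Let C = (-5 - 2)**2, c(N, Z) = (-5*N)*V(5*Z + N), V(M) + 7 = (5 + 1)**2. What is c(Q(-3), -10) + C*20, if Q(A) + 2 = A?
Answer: 1705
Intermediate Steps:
Q(A) = -2 + A
V(M) = 29 (V(M) = -7 + (5 + 1)**2 = -7 + 6**2 = -7 + 36 = 29)
c(N, Z) = -145*N (c(N, Z) = -5*N*29 = -145*N)
C = 49 (C = (-7)**2 = 49)
c(Q(-3), -10) + C*20 = -145*(-2 - 3) + 49*20 = -145*(-5) + 980 = 725 + 980 = 1705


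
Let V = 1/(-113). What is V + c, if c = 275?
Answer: 31074/113 ≈ 274.99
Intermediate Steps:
V = -1/113 ≈ -0.0088496
V + c = -1/113 + 275 = 31074/113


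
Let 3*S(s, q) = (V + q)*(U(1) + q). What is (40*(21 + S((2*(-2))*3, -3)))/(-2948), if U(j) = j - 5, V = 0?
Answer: -280/737 ≈ -0.37992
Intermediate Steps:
U(j) = -5 + j
S(s, q) = q*(-4 + q)/3 (S(s, q) = ((0 + q)*((-5 + 1) + q))/3 = (q*(-4 + q))/3 = q*(-4 + q)/3)
(40*(21 + S((2*(-2))*3, -3)))/(-2948) = (40*(21 + (1/3)*(-3)*(-4 - 3)))/(-2948) = (40*(21 + (1/3)*(-3)*(-7)))*(-1/2948) = (40*(21 + 7))*(-1/2948) = (40*28)*(-1/2948) = 1120*(-1/2948) = -280/737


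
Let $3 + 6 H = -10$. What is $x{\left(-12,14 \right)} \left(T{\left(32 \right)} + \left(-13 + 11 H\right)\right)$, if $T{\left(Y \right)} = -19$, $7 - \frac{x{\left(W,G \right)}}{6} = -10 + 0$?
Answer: $-5695$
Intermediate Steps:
$x{\left(W,G \right)} = 102$ ($x{\left(W,G \right)} = 42 - 6 \left(-10 + 0\right) = 42 - -60 = 42 + 60 = 102$)
$H = - \frac{13}{6}$ ($H = - \frac{1}{2} + \frac{1}{6} \left(-10\right) = - \frac{1}{2} - \frac{5}{3} = - \frac{13}{6} \approx -2.1667$)
$x{\left(-12,14 \right)} \left(T{\left(32 \right)} + \left(-13 + 11 H\right)\right) = 102 \left(-19 + \left(-13 + 11 \left(- \frac{13}{6}\right)\right)\right) = 102 \left(-19 - \frac{221}{6}\right) = 102 \left(- \frac{335}{6}\right) = -5695$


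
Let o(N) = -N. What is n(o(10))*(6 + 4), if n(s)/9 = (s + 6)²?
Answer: 1440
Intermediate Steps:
n(s) = 9*(6 + s)² (n(s) = 9*(s + 6)² = 9*(6 + s)²)
n(o(10))*(6 + 4) = (9*(6 - 1*10)²)*(6 + 4) = (9*(6 - 10)²)*10 = (9*(-4)²)*10 = (9*16)*10 = 144*10 = 1440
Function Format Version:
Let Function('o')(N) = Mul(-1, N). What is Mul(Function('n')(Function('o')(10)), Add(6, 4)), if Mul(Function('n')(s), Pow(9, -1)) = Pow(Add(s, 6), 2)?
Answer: 1440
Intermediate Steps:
Function('n')(s) = Mul(9, Pow(Add(6, s), 2)) (Function('n')(s) = Mul(9, Pow(Add(s, 6), 2)) = Mul(9, Pow(Add(6, s), 2)))
Mul(Function('n')(Function('o')(10)), Add(6, 4)) = Mul(Mul(9, Pow(Add(6, Mul(-1, 10)), 2)), Add(6, 4)) = Mul(Mul(9, Pow(Add(6, -10), 2)), 10) = Mul(Mul(9, Pow(-4, 2)), 10) = Mul(Mul(9, 16), 10) = Mul(144, 10) = 1440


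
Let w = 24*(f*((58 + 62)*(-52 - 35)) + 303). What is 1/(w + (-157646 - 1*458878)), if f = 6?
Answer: -1/2112612 ≈ -4.7335e-7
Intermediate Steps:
w = -1496088 (w = 24*(6*((58 + 62)*(-52 - 35)) + 303) = 24*(6*(120*(-87)) + 303) = 24*(6*(-10440) + 303) = 24*(-62640 + 303) = 24*(-62337) = -1496088)
1/(w + (-157646 - 1*458878)) = 1/(-1496088 + (-157646 - 1*458878)) = 1/(-1496088 + (-157646 - 458878)) = 1/(-1496088 - 616524) = 1/(-2112612) = -1/2112612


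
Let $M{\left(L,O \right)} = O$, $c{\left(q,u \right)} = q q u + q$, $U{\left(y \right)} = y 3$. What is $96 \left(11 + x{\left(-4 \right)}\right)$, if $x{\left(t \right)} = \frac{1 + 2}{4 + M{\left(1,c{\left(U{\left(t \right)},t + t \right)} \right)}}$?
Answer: $\frac{153084}{145} \approx 1055.8$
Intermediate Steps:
$U{\left(y \right)} = 3 y$
$c{\left(q,u \right)} = q + u q^{2}$ ($c{\left(q,u \right)} = q^{2} u + q = u q^{2} + q = q + u q^{2}$)
$x{\left(t \right)} = \frac{3}{4 + 3 t \left(1 + 6 t^{2}\right)}$ ($x{\left(t \right)} = \frac{1 + 2}{4 + 3 t \left(1 + 3 t \left(t + t\right)\right)} = \frac{3}{4 + 3 t \left(1 + 3 t 2 t\right)} = \frac{3}{4 + 3 t \left(1 + 6 t^{2}\right)}$)
$96 \left(11 + x{\left(-4 \right)}\right) = 96 \left(11 + \frac{3}{4 + 3 \left(-4\right) + 18 \left(-4\right)^{3}}\right) = 96 \left(11 + \frac{3}{4 - 12 + 18 \left(-64\right)}\right) = 96 \left(11 + \frac{3}{4 - 12 - 1152}\right) = 96 \left(11 + \frac{3}{-1160}\right) = 96 \left(11 + 3 \left(- \frac{1}{1160}\right)\right) = 96 \left(11 - \frac{3}{1160}\right) = 96 \cdot \frac{12757}{1160} = \frac{153084}{145}$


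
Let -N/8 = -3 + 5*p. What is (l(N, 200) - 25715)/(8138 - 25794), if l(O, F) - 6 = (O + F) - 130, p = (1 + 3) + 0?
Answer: 25775/17656 ≈ 1.4598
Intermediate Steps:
p = 4 (p = 4 + 0 = 4)
N = -136 (N = -8*(-3 + 5*4) = -8*(-3 + 20) = -8*17 = -136)
l(O, F) = -124 + F + O (l(O, F) = 6 + ((O + F) - 130) = 6 + ((F + O) - 130) = 6 + (-130 + F + O) = -124 + F + O)
(l(N, 200) - 25715)/(8138 - 25794) = ((-124 + 200 - 136) - 25715)/(8138 - 25794) = (-60 - 25715)/(-17656) = -25775*(-1/17656) = 25775/17656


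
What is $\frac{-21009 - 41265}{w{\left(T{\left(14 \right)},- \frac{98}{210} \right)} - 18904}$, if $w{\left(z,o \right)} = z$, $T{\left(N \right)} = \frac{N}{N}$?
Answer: $\frac{20758}{6301} \approx 3.2944$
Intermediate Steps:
$T{\left(N \right)} = 1$
$\frac{-21009 - 41265}{w{\left(T{\left(14 \right)},- \frac{98}{210} \right)} - 18904} = \frac{-21009 - 41265}{1 - 18904} = - \frac{62274}{-18903} = \left(-62274\right) \left(- \frac{1}{18903}\right) = \frac{20758}{6301}$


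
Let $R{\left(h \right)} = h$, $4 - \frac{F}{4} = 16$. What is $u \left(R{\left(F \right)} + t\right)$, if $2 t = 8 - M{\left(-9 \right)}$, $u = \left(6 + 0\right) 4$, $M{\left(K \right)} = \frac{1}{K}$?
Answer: $- \frac{3164}{3} \approx -1054.7$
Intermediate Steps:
$F = -48$ ($F = 16 - 64 = -48$)
$u = 24$ ($u = 6 \cdot 4 = 24$)
$t = \frac{73}{18}$ ($t = \frac{8 - \frac{1}{-9}}{2} = \frac{8 - - \frac{1}{9}}{2} = \frac{8 + \frac{1}{9}}{2} = \frac{1}{2} \cdot \frac{73}{9} = \frac{73}{18} \approx 4.0556$)
$u \left(R{\left(F \right)} + t\right) = 24 \left(-48 + \frac{73}{18}\right) = 24 \left(- \frac{791}{18}\right) = - \frac{3164}{3}$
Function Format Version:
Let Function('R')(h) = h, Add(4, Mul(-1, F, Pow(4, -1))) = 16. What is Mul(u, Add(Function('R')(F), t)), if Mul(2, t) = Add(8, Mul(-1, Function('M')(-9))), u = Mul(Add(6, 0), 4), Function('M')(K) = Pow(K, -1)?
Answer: Rational(-3164, 3) ≈ -1054.7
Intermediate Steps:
F = -48 (F = Add(16, Mul(-4, 16)) = Add(16, -64) = -48)
u = 24 (u = Mul(6, 4) = 24)
t = Rational(73, 18) (t = Mul(Rational(1, 2), Add(8, Mul(-1, Pow(-9, -1)))) = Mul(Rational(1, 2), Add(8, Mul(-1, Rational(-1, 9)))) = Mul(Rational(1, 2), Add(8, Rational(1, 9))) = Mul(Rational(1, 2), Rational(73, 9)) = Rational(73, 18) ≈ 4.0556)
Mul(u, Add(Function('R')(F), t)) = Mul(24, Add(-48, Rational(73, 18))) = Mul(24, Rational(-791, 18)) = Rational(-3164, 3)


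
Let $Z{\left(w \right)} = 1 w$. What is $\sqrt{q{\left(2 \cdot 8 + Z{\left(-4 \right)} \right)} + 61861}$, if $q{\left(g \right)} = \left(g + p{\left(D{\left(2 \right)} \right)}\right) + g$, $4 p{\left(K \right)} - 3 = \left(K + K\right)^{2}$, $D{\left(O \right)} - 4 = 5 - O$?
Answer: $\frac{\sqrt{247739}}{2} \approx 248.87$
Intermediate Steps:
$D{\left(O \right)} = 9 - O$ ($D{\left(O \right)} = 4 - \left(-5 + O\right) = 9 - O$)
$p{\left(K \right)} = \frac{3}{4} + K^{2}$ ($p{\left(K \right)} = \frac{3}{4} + \frac{\left(K + K\right)^{2}}{4} = \frac{3}{4} + \frac{\left(2 K\right)^{2}}{4} = \frac{3}{4} + \frac{4 K^{2}}{4} = \frac{3}{4} + K^{2}$)
$Z{\left(w \right)} = w$
$q{\left(g \right)} = \frac{199}{4} + 2 g$ ($q{\left(g \right)} = \left(g + \left(\frac{3}{4} + \left(9 - 2\right)^{2}\right)\right) + g = \left(g + \left(\frac{3}{4} + 7^{2}\right)\right) + g = \left(g + \left(\frac{3}{4} + 49\right)\right) + g = \left(g + \frac{199}{4}\right) + g = \left(\frac{199}{4} + g\right) + g = \frac{199}{4} + 2 g$)
$\sqrt{q{\left(2 \cdot 8 + Z{\left(-4 \right)} \right)} + 61861} = \sqrt{\left(\frac{199}{4} + 2 \left(2 \cdot 8 - 4\right)\right) + 61861} = \sqrt{\left(\frac{199}{4} + 2 \left(16 - 4\right)\right) + 61861} = \sqrt{\left(\frac{199}{4} + 2 \cdot 12\right) + 61861} = \sqrt{\left(\frac{199}{4} + 24\right) + 61861} = \sqrt{\frac{295}{4} + 61861} = \sqrt{\frac{247739}{4}} = \frac{\sqrt{247739}}{2}$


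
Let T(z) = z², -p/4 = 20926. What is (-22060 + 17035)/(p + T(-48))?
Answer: 201/3256 ≈ 0.061732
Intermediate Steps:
p = -83704 (p = -4*20926 = -83704)
(-22060 + 17035)/(p + T(-48)) = (-22060 + 17035)/(-83704 + (-48)²) = -5025/(-83704 + 2304) = -5025/(-81400) = -5025*(-1/81400) = 201/3256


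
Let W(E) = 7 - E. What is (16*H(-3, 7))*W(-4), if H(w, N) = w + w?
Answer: -1056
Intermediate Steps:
H(w, N) = 2*w
(16*H(-3, 7))*W(-4) = (16*(2*(-3)))*(7 - 1*(-4)) = (16*(-6))*(7 + 4) = -96*11 = -1056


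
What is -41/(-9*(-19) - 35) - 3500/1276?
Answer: -132079/43384 ≈ -3.0444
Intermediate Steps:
-41/(-9*(-19) - 35) - 3500/1276 = -41/(171 - 35) - 3500*1/1276 = -41/136 - 875/319 = -132079/43384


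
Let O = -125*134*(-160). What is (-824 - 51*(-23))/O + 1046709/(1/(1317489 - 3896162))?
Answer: -7233642235580759651/2680000 ≈ -2.6991e+12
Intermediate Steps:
O = 2680000 (O = -16750*(-160) = 2680000)
(-824 - 51*(-23))/O + 1046709/(1/(1317489 - 3896162)) = (-824 - 51*(-23))/2680000 + 1046709/(1/(1317489 - 3896162)) = (-824 + 1173)*(1/2680000) + 1046709/(1/(-2578673)) = 349*(1/2680000) + 1046709/(-1/2578673) = 349/2680000 + 1046709*(-2578673) = 349/2680000 - 2699120237157 = -7233642235580759651/2680000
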